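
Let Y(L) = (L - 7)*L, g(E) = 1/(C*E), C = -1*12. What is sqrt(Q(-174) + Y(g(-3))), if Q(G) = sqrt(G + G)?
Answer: sqrt(-251 + 2592*I*sqrt(87))/36 ≈ 3.0383 + 3.07*I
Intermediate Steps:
C = -12
Q(G) = sqrt(2)*sqrt(G) (Q(G) = sqrt(2*G) = sqrt(2)*sqrt(G))
g(E) = -1/(12*E) (g(E) = 1/(-12*E) = -1/(12*E))
Y(L) = L*(-7 + L) (Y(L) = (-7 + L)*L = L*(-7 + L))
sqrt(Q(-174) + Y(g(-3))) = sqrt(sqrt(2)*sqrt(-174) + (-1/12/(-3))*(-7 - 1/12/(-3))) = sqrt(sqrt(2)*(I*sqrt(174)) + (-1/12*(-1/3))*(-7 - 1/12*(-1/3))) = sqrt(2*I*sqrt(87) + (-7 + 1/36)/36) = sqrt(2*I*sqrt(87) + (1/36)*(-251/36)) = sqrt(2*I*sqrt(87) - 251/1296) = sqrt(-251/1296 + 2*I*sqrt(87))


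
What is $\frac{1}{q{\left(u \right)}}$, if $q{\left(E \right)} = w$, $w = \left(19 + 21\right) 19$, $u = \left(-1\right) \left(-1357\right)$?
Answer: $\frac{1}{760} \approx 0.0013158$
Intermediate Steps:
$u = 1357$
$w = 760$ ($w = 40 \cdot 19 = 760$)
$q{\left(E \right)} = 760$
$\frac{1}{q{\left(u \right)}} = \frac{1}{760}$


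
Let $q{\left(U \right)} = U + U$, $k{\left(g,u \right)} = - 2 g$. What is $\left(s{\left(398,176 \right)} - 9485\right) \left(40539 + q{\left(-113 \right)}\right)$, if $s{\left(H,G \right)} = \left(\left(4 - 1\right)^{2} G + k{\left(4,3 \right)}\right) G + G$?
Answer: $10806584971$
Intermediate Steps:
$q{\left(U \right)} = 2 U$
$s{\left(H,G \right)} = G + G \left(-8 + 9 G\right)$ ($s{\left(H,G \right)} = \left(\left(4 - 1\right)^{2} G - 8\right) G + G = \left(3^{2} G - 8\right) G + G = \left(9 G - 8\right) G + G = \left(-8 + 9 G\right) G + G = G \left(-8 + 9 G\right) + G = G + G \left(-8 + 9 G\right)$)
$\left(s{\left(398,176 \right)} - 9485\right) \left(40539 + q{\left(-113 \right)}\right) = \left(176 \left(-7 + 9 \cdot 176\right) - 9485\right) \left(40539 + 2 \left(-113\right)\right) = \left(176 \left(-7 + 1584\right) - 9485\right) \left(40539 - 226\right) = \left(176 \cdot 1577 - 9485\right) 40313 = \left(277552 - 9485\right) 40313 = 268067 \cdot 40313 = 10806584971$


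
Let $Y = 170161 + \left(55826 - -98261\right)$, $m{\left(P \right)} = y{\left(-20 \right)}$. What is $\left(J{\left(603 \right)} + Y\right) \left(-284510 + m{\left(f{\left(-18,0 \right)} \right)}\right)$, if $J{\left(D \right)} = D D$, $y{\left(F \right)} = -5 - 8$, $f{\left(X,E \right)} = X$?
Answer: $-195711137211$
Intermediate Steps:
$y{\left(F \right)} = -13$
$J{\left(D \right)} = D^{2}$
$m{\left(P \right)} = -13$
$Y = 324248$ ($Y = 170161 + \left(55826 + 98261\right) = 170161 + 154087 = 324248$)
$\left(J{\left(603 \right)} + Y\right) \left(-284510 + m{\left(f{\left(-18,0 \right)} \right)}\right) = \left(603^{2} + 324248\right) \left(-284510 - 13\right) = \left(363609 + 324248\right) \left(-284523\right) = 687857 \left(-284523\right) = -195711137211$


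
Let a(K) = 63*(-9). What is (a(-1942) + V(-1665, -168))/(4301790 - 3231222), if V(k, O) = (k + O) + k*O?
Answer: 11555/44607 ≈ 0.25904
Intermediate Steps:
V(k, O) = O + k + O*k (V(k, O) = (O + k) + O*k = O + k + O*k)
a(K) = -567
(a(-1942) + V(-1665, -168))/(4301790 - 3231222) = (-567 + (-168 - 1665 - 168*(-1665)))/(4301790 - 3231222) = (-567 + (-168 - 1665 + 279720))/1070568 = (-567 + 277887)*(1/1070568) = 277320*(1/1070568) = 11555/44607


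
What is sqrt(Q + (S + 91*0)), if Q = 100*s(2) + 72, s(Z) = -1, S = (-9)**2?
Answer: sqrt(53) ≈ 7.2801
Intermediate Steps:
S = 81
Q = -28 (Q = 100*(-1) + 72 = -100 + 72 = -28)
sqrt(Q + (S + 91*0)) = sqrt(-28 + (81 + 91*0)) = sqrt(-28 + (81 + 0)) = sqrt(-28 + 81) = sqrt(53)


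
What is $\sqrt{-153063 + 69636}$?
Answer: $i \sqrt{83427} \approx 288.84 i$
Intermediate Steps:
$\sqrt{-153063 + 69636} = \sqrt{-83427} = i \sqrt{83427}$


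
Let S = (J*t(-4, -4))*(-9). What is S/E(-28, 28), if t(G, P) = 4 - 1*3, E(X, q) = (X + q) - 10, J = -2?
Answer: -9/5 ≈ -1.8000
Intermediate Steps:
E(X, q) = -10 + X + q
t(G, P) = 1 (t(G, P) = 4 - 3 = 1)
S = 18 (S = -2*1*(-9) = -2*(-9) = 18)
S/E(-28, 28) = 18/(-10 - 28 + 28) = 18/(-10) = 18*(-1/10) = -9/5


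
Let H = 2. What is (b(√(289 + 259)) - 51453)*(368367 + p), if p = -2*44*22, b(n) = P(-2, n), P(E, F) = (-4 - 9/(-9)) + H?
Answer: -18854340674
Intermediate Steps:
P(E, F) = -1 (P(E, F) = (-4 - 9/(-9)) + 2 = (-4 - 9*(-⅑)) + 2 = (-4 + 1) + 2 = -3 + 2 = -1)
b(n) = -1
p = -1936 (p = -88*22 = -1936)
(b(√(289 + 259)) - 51453)*(368367 + p) = (-1 - 51453)*(368367 - 1936) = -51454*366431 = -18854340674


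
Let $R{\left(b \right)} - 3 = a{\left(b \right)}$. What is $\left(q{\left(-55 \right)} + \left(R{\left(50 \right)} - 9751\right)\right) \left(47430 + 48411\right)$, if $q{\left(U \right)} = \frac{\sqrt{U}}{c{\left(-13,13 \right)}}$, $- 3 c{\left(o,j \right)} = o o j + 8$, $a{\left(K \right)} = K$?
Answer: $-929466018 - \frac{31947 i \sqrt{55}}{245} \approx -9.2947 \cdot 10^{8} - 967.04 i$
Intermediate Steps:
$R{\left(b \right)} = 3 + b$
$c{\left(o,j \right)} = - \frac{8}{3} - \frac{j o^{2}}{3}$ ($c{\left(o,j \right)} = - \frac{o o j + 8}{3} = - \frac{o^{2} j + 8}{3} = - \frac{j o^{2} + 8}{3} = - \frac{8 + j o^{2}}{3} = - \frac{8}{3} - \frac{j o^{2}}{3}$)
$q{\left(U \right)} = - \frac{\sqrt{U}}{735}$ ($q{\left(U \right)} = \frac{\sqrt{U}}{- \frac{8}{3} - \frac{13 \left(-13\right)^{2}}{3}} = \frac{\sqrt{U}}{- \frac{8}{3} - \frac{13}{3} \cdot 169} = \frac{\sqrt{U}}{- \frac{8}{3} - \frac{2197}{3}} = \frac{\sqrt{U}}{-735} = - \frac{\sqrt{U}}{735}$)
$\left(q{\left(-55 \right)} + \left(R{\left(50 \right)} - 9751\right)\right) \left(47430 + 48411\right) = \left(- \frac{\sqrt{-55}}{735} + \left(\left(3 + 50\right) - 9751\right)\right) \left(47430 + 48411\right) = \left(- \frac{i \sqrt{55}}{735} + \left(53 - 9751\right)\right) 95841 = \left(- \frac{i \sqrt{55}}{735} - 9698\right) 95841 = \left(-9698 - \frac{i \sqrt{55}}{735}\right) 95841 = -929466018 - \frac{31947 i \sqrt{55}}{245}$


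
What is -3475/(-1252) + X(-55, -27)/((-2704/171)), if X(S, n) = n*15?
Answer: 24025915/846352 ≈ 28.388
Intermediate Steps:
X(S, n) = 15*n
-3475/(-1252) + X(-55, -27)/((-2704/171)) = -3475/(-1252) + (15*(-27))/((-2704/171)) = -3475*(-1/1252) - 405/((-2704*1/171)) = 3475/1252 - 405/(-2704/171) = 3475/1252 - 405*(-171/2704) = 3475/1252 + 69255/2704 = 24025915/846352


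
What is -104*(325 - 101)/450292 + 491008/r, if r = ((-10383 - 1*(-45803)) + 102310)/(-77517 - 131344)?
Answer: -5772317295668672/7752339645 ≈ -7.4459e+5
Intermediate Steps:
r = -137730/208861 (r = ((-10383 + 45803) + 102310)/(-208861) = (35420 + 102310)*(-1/208861) = 137730*(-1/208861) = -137730/208861 ≈ -0.65943)
-104*(325 - 101)/450292 + 491008/r = -104*(325 - 101)/450292 + 491008/(-137730/208861) = -104*224*(1/450292) + 491008*(-208861/137730) = -23296*1/450292 - 51276210944/68865 = -5824/112573 - 51276210944/68865 = -5772317295668672/7752339645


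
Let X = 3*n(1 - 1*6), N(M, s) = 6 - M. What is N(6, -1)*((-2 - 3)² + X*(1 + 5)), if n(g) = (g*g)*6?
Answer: 0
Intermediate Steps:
n(g) = 6*g² (n(g) = g²*6 = 6*g²)
X = 450 (X = 3*(6*(1 - 1*6)²) = 3*(6*(1 - 6)²) = 3*(6*(-5)²) = 3*(6*25) = 3*150 = 450)
N(6, -1)*((-2 - 3)² + X*(1 + 5)) = (6 - 1*6)*((-2 - 3)² + 450*(1 + 5)) = (6 - 6)*((-5)² + 450*6) = 0*(25 + 2700) = 0*2725 = 0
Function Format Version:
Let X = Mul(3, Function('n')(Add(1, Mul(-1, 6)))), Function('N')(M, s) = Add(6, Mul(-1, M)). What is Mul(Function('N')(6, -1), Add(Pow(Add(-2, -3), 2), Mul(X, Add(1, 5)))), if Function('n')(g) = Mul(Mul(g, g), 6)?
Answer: 0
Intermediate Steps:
Function('n')(g) = Mul(6, Pow(g, 2)) (Function('n')(g) = Mul(Pow(g, 2), 6) = Mul(6, Pow(g, 2)))
X = 450 (X = Mul(3, Mul(6, Pow(Add(1, Mul(-1, 6)), 2))) = Mul(3, Mul(6, Pow(Add(1, -6), 2))) = Mul(3, Mul(6, Pow(-5, 2))) = Mul(3, Mul(6, 25)) = Mul(3, 150) = 450)
Mul(Function('N')(6, -1), Add(Pow(Add(-2, -3), 2), Mul(X, Add(1, 5)))) = Mul(Add(6, Mul(-1, 6)), Add(Pow(Add(-2, -3), 2), Mul(450, Add(1, 5)))) = Mul(Add(6, -6), Add(Pow(-5, 2), Mul(450, 6))) = Mul(0, Add(25, 2700)) = Mul(0, 2725) = 0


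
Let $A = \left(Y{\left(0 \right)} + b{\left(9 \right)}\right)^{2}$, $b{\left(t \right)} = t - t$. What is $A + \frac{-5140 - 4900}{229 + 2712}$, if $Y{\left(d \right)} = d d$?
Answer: $- \frac{10040}{2941} \approx -3.4138$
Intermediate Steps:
$b{\left(t \right)} = 0$
$Y{\left(d \right)} = d^{2}$
$A = 0$ ($A = \left(0^{2} + 0\right)^{2} = \left(0 + 0\right)^{2} = 0^{2} = 0$)
$A + \frac{-5140 - 4900}{229 + 2712} = 0 + \frac{-5140 - 4900}{229 + 2712} = 0 - \frac{10040}{2941} = - \frac{10040}{2941}$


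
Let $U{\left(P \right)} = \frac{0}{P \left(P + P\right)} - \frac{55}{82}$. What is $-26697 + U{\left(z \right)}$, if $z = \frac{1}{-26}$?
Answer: $- \frac{2189209}{82} \approx -26698.0$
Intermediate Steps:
$z = - \frac{1}{26} \approx -0.038462$
$U{\left(P \right)} = - \frac{55}{82}$ ($U{\left(P \right)} = \frac{0}{P 2 P} - \frac{55}{82} = \frac{0}{2 P^{2}} - \frac{55}{82} = 0 \frac{1}{2 P^{2}} - \frac{55}{82} = 0 - \frac{55}{82} = - \frac{55}{82}$)
$-26697 + U{\left(z \right)} = -26697 - \frac{55}{82} = - \frac{2189209}{82}$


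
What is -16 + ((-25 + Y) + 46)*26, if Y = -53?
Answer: -848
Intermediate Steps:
-16 + ((-25 + Y) + 46)*26 = -16 + ((-25 - 53) + 46)*26 = -16 + (-78 + 46)*26 = -16 - 32*26 = -16 - 832 = -848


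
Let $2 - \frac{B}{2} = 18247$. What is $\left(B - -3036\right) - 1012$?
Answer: $-34466$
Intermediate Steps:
$B = -36490$ ($B = 4 - 36494 = -36490$)
$\left(B - -3036\right) - 1012 = \left(-36490 - -3036\right) - 1012 = \left(-36490 + 3036\right) - 1012 = -33454 - 1012 = -34466$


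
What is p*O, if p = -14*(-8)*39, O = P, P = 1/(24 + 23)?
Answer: 4368/47 ≈ 92.936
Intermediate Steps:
P = 1/47 ≈ 0.021277
O = 1/47 ≈ 0.021277
p = 4368 (p = 112*39 = 4368)
p*O = 4368*(1/47) = 4368/47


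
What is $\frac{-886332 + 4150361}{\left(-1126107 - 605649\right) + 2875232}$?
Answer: $\frac{3264029}{1143476} \approx 2.8545$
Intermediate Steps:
$\frac{-886332 + 4150361}{\left(-1126107 - 605649\right) + 2875232} = \frac{3264029}{-1731756 + 2875232} = \frac{3264029}{1143476}$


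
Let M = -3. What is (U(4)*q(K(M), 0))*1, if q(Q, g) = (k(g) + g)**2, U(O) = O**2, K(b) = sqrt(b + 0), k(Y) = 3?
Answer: 144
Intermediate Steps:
K(b) = sqrt(b)
q(Q, g) = (3 + g)**2
(U(4)*q(K(M), 0))*1 = (4**2*(3 + 0)**2)*1 = (16*3**2)*1 = (16*9)*1 = 144*1 = 144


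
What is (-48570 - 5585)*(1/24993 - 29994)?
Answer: 40596756420355/24993 ≈ 1.6243e+9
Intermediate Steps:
(-48570 - 5585)*(1/24993 - 29994) = -54155*(1/24993 - 29994) = -54155*(-749640041/24993) = 40596756420355/24993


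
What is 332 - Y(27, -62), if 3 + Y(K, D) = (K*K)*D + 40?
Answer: 45493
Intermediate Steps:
Y(K, D) = 37 + D*K² (Y(K, D) = -3 + ((K*K)*D + 40) = -3 + (K²*D + 40) = -3 + (D*K² + 40) = -3 + (40 + D*K²) = 37 + D*K²)
332 - Y(27, -62) = 332 - (37 - 62*27²) = 332 - (37 - 62*729) = 332 - (37 - 45198) = 332 - 1*(-45161) = 332 + 45161 = 45493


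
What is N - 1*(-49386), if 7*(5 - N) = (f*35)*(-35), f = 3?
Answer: 49916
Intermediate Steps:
N = 530 (N = 5 - 3*35*(-35)/7 = 5 - 15*(-35) = 5 - 1/7*(-3675) = 5 + 525 = 530)
N - 1*(-49386) = 530 - 1*(-49386) = 530 + 49386 = 49916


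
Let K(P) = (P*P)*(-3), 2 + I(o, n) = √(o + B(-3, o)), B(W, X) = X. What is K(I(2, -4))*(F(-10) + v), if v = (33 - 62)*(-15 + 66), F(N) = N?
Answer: 0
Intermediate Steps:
I(o, n) = -2 + √2*√o (I(o, n) = -2 + √(o + o) = -2 + √(2*o) = -2 + √2*√o)
K(P) = -3*P² (K(P) = P²*(-3) = -3*P²)
v = -1479 (v = -29*51 = -1479)
K(I(2, -4))*(F(-10) + v) = (-3*(-2 + √2*√2)²)*(-10 - 1479) = -3*(-2 + 2)²*(-1489) = -3*0²*(-1489) = -3*0*(-1489) = 0*(-1489) = 0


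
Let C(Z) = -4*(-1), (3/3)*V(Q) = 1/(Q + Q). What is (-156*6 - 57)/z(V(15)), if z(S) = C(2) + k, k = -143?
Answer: 993/139 ≈ 7.1439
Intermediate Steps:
V(Q) = 1/(2*Q) (V(Q) = 1/(Q + Q) = 1/(2*Q))
C(Z) = 4
z(S) = -139 (z(S) = 4 - 143 = -139)
(-156*6 - 57)/z(V(15)) = (-156*6 - 57)/(-139) = (-936 - 57)*(-1/139) = -993*(-1/139) = 993/139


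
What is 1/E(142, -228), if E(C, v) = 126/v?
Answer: -38/21 ≈ -1.8095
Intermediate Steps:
1/E(142, -228) = 1/(126/(-228)) = 1/(126*(-1/228)) = 1/(-21/38) = -38/21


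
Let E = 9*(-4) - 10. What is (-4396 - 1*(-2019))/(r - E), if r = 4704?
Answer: -2377/4750 ≈ -0.50042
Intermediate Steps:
E = -46 (E = -36 - 10 = -46)
(-4396 - 1*(-2019))/(r - E) = (-4396 - 1*(-2019))/(4704 - 1*(-46)) = (-4396 + 2019)/(4704 + 46) = -2377/4750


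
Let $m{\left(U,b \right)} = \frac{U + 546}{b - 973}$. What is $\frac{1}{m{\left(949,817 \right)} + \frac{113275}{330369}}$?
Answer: $- \frac{6708}{61985} \approx -0.10822$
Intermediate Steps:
$m{\left(U,b \right)} = \frac{546 + U}{-973 + b}$
$\frac{1}{m{\left(949,817 \right)} + \frac{113275}{330369}} = \frac{1}{\frac{546 + 949}{-973 + 817} + \frac{113275}{330369}} = \frac{1}{\frac{1}{-156} \cdot 1495 + 113275 \cdot \frac{1}{330369}} = \frac{1}{\left(- \frac{1}{156}\right) 1495 + \frac{575}{1677}} = \frac{1}{- \frac{115}{12} + \frac{575}{1677}} = \frac{1}{- \frac{61985}{6708}} = - \frac{6708}{61985}$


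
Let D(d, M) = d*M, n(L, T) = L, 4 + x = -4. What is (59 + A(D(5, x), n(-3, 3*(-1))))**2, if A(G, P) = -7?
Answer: 2704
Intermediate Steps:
x = -8 (x = -4 - 4 = -8)
D(d, M) = M*d
(59 + A(D(5, x), n(-3, 3*(-1))))**2 = (59 - 7)**2 = 52**2 = 2704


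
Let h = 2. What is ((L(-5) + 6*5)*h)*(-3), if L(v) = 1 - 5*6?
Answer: -6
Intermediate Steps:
L(v) = -29 (L(v) = 1 - 30 = -29)
((L(-5) + 6*5)*h)*(-3) = ((-29 + 6*5)*2)*(-3) = ((-29 + 30)*2)*(-3) = (1*2)*(-3) = 2*(-3) = -6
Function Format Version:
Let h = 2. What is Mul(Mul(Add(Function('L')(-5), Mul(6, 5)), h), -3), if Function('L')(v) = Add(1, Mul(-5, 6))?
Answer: -6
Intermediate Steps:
Function('L')(v) = -29 (Function('L')(v) = Add(1, -30) = -29)
Mul(Mul(Add(Function('L')(-5), Mul(6, 5)), h), -3) = Mul(Mul(Add(-29, Mul(6, 5)), 2), -3) = Mul(Mul(Add(-29, 30), 2), -3) = Mul(Mul(1, 2), -3) = Mul(2, -3) = -6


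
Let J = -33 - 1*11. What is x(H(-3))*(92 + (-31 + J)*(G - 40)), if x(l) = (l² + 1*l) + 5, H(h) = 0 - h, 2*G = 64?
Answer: 11764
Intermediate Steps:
G = 32 (G = (½)*64 = 32)
H(h) = -h
J = -44 (J = -33 - 11 = -44)
x(l) = 5 + l + l² (x(l) = (l² + l) + 5 = (l + l²) + 5 = 5 + l + l²)
x(H(-3))*(92 + (-31 + J)*(G - 40)) = (5 - 1*(-3) + (-1*(-3))²)*(92 + (-31 - 44)*(32 - 40)) = (5 + 3 + 3²)*(92 - 75*(-8)) = (5 + 3 + 9)*(92 + 600) = 17*692 = 11764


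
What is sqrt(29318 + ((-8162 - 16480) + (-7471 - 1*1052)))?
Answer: I*sqrt(3847) ≈ 62.024*I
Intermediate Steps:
sqrt(29318 + ((-8162 - 16480) + (-7471 - 1*1052))) = sqrt(29318 + (-24642 + (-7471 - 1052))) = sqrt(29318 + (-24642 - 8523)) = sqrt(29318 - 33165) = sqrt(-3847) = I*sqrt(3847)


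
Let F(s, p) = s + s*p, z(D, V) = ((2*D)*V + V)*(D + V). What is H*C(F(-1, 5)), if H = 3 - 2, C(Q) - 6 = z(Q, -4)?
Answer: -434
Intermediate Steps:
z(D, V) = (D + V)*(V + 2*D*V) (z(D, V) = (2*D*V + V)*(D + V) = (V + 2*D*V)*(D + V) = (D + V)*(V + 2*D*V))
F(s, p) = s + p*s
C(Q) = 22 - 8*Q² + 28*Q (C(Q) = 6 - 4*(Q - 4 + 2*Q² + 2*Q*(-4)) = 6 - 4*(Q - 4 + 2*Q² - 8*Q) = 6 - 4*(-4 - 7*Q + 2*Q²) = 6 + (16 - 8*Q² + 28*Q) = 22 - 8*Q² + 28*Q)
H = 1
H*C(F(-1, 5)) = 1*(22 - 8*(1 + 5)² + 28*(-(1 + 5))) = 1*(22 - 8*(-1*6)² + 28*(-1*6)) = 1*(22 - 8*(-6)² + 28*(-6)) = 1*(22 - 8*36 - 168) = 1*(22 - 288 - 168) = 1*(-434) = -434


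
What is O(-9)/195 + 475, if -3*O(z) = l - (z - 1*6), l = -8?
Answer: 277868/585 ≈ 474.99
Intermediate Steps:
O(z) = 2/3 + z/3 (O(z) = -(-8 - (z - 1*6))/3 = -(-8 - (z - 6))/3 = -(-8 - (-6 + z))/3 = -(-8 + (6 - z))/3 = -(-2 - z)/3 = 2/3 + z/3)
O(-9)/195 + 475 = (2/3 + (1/3)*(-9))/195 + 475 = (2/3 - 3)/195 + 475 = (1/195)*(-7/3) + 475 = -7/585 + 475 = 277868/585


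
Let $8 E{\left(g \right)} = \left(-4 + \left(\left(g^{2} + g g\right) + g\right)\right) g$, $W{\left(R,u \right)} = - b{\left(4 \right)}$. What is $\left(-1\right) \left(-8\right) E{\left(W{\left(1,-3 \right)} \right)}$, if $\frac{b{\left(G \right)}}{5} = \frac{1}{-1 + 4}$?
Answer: $\frac{5}{27} \approx 0.18519$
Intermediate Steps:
$b{\left(G \right)} = \frac{5}{3}$ ($b{\left(G \right)} = \frac{5}{-1 + 4} = \frac{5}{3}$)
$W{\left(R,u \right)} = - \frac{5}{3}$ ($W{\left(R,u \right)} = \left(-1\right) \frac{5}{3} = - \frac{5}{3}$)
$E{\left(g \right)} = \frac{g \left(-4 + g + 2 g^{2}\right)}{8}$ ($E{\left(g \right)} = \frac{\left(-4 + \left(\left(g^{2} + g g\right) + g\right)\right) g}{8} = \frac{\left(-4 + \left(\left(g^{2} + g^{2}\right) + g\right)\right) g}{8} = \frac{\left(-4 + \left(2 g^{2} + g\right)\right) g}{8} = \frac{\left(-4 + \left(g + 2 g^{2}\right)\right) g}{8} = \frac{\left(-4 + g + 2 g^{2}\right) g}{8} = \frac{g \left(-4 + g + 2 g^{2}\right)}{8}$)
$\left(-1\right) \left(-8\right) E{\left(W{\left(1,-3 \right)} \right)} = \left(-1\right) \left(-8\right) \frac{1}{8} \left(- \frac{5}{3}\right) \left(-4 - \frac{5}{3} + 2 \left(- \frac{5}{3}\right)^{2}\right) = 8 \cdot \frac{1}{8} \left(- \frac{5}{3}\right) \left(-4 - \frac{5}{3} + 2 \cdot \frac{25}{9}\right) = 8 \cdot \frac{1}{8} \left(- \frac{5}{3}\right) \left(-4 - \frac{5}{3} + \frac{50}{9}\right) = 8 \cdot \frac{1}{8} \left(- \frac{5}{3}\right) \left(- \frac{1}{9}\right) = 8 \cdot \frac{5}{216} = \frac{5}{27}$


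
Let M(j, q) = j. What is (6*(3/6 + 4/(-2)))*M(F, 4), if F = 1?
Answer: -9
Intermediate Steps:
(6*(3/6 + 4/(-2)))*M(F, 4) = (6*(3/6 + 4/(-2)))*1 = (6*(3*(1/6) + 4*(-1/2)))*1 = (6*(1/2 - 2))*1 = (6*(-3/2))*1 = -9*1 = -9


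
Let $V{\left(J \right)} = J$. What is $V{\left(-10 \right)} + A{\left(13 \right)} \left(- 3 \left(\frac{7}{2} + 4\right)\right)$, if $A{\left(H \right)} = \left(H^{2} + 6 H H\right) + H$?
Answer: $-26920$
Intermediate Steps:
$A{\left(H \right)} = H + 7 H^{2}$ ($A{\left(H \right)} = \left(H^{2} + 6 H^{2}\right) + H = 7 H^{2} + H = H + 7 H^{2}$)
$V{\left(-10 \right)} + A{\left(13 \right)} \left(- 3 \left(\frac{7}{2} + 4\right)\right) = -10 + 13 \left(1 + 7 \cdot 13\right) \left(- 3 \left(\frac{7}{2} + 4\right)\right) = -10 + 13 \left(1 + 91\right) \left(- 3 \left(7 \cdot \frac{1}{2} + 4\right)\right) = -10 + 13 \cdot 92 \left(- 3 \left(\frac{7}{2} + 4\right)\right) = -10 + 1196 \left(\left(-3\right) \frac{15}{2}\right) = -10 + 1196 \left(- \frac{45}{2}\right) = -10 - 26910 = -26920$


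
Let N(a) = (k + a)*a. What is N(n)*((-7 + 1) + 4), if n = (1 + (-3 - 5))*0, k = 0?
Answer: 0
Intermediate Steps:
n = 0 (n = (1 - 8)*0 = -7*0 = 0)
N(a) = a² (N(a) = (0 + a)*a = a*a = a²)
N(n)*((-7 + 1) + 4) = 0²*((-7 + 1) + 4) = 0*(-6 + 4) = 0*(-2) = 0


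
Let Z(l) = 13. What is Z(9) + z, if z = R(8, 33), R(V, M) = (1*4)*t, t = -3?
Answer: 1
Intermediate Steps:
R(V, M) = -12 (R(V, M) = (1*4)*(-3) = 4*(-3) = -12)
z = -12
Z(9) + z = 13 - 12 = 1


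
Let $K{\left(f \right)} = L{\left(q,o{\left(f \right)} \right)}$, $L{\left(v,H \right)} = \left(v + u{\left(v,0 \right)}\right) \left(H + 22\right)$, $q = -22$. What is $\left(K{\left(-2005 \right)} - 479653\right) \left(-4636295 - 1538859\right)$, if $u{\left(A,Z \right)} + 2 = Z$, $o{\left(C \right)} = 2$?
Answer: $2965488030266$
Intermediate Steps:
$u{\left(A,Z \right)} = -2 + Z$
$L{\left(v,H \right)} = \left(-2 + v\right) \left(22 + H\right)$ ($L{\left(v,H \right)} = \left(v + \left(-2 + 0\right)\right) \left(H + 22\right) = \left(v - 2\right) \left(22 + H\right) = \left(-2 + v\right) \left(22 + H\right)$)
$K{\left(f \right)} = -576$ ($K{\left(f \right)} = -44 - 4 + 22 \left(-22\right) + 2 \left(-22\right) = -44 - 4 - 484 - 44 = -576$)
$\left(K{\left(-2005 \right)} - 479653\right) \left(-4636295 - 1538859\right) = \left(-576 - 479653\right) \left(-4636295 - 1538859\right) = \left(-480229\right) \left(-6175154\right) = 2965488030266$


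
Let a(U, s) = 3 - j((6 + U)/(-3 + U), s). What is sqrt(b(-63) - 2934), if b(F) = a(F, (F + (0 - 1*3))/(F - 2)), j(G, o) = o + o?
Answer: 3*I*sqrt(1376895)/65 ≈ 54.157*I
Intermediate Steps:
j(G, o) = 2*o
a(U, s) = 3 - 2*s
b(F) = 3 - 2*(-3 + F)/(-2 + F) (b(F) = 3 - 2*(F + (0 - 1*3))/(F - 2) = 3 - 2*(F + (0 - 3))/(-2 + F) = 3 - 2*(F - 3)/(-2 + F) = 3 - 2*(-3 + F)/(-2 + F))
sqrt(b(-63) - 2934) = sqrt(-63/(-2 - 63) - 2934) = sqrt(-63/(-65) - 2934) = sqrt(-63*(-1/65) - 2934) = sqrt(63/65 - 2934) = sqrt(-190647/65) = 3*I*sqrt(1376895)/65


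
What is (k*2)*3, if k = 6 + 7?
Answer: 78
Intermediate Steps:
k = 13
(k*2)*3 = (13*2)*3 = 26*3 = 78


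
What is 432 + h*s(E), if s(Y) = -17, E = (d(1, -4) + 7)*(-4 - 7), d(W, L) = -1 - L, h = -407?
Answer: 7351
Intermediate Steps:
E = -110 (E = ((-1 - 1*(-4)) + 7)*(-4 - 7) = ((-1 + 4) + 7)*(-11) = (3 + 7)*(-11) = 10*(-11) = -110)
432 + h*s(E) = 432 - 407*(-17) = 432 + 6919 = 7351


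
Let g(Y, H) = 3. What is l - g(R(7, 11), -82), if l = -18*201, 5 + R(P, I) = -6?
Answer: -3621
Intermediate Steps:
R(P, I) = -11 (R(P, I) = -5 - 6 = -11)
l = -3618
l - g(R(7, 11), -82) = -3618 - 1*3 = -3618 - 3 = -3621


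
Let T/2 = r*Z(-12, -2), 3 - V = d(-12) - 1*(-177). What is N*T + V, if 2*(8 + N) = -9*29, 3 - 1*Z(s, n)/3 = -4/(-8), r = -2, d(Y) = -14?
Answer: 3995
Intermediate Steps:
Z(s, n) = 15/2 (Z(s, n) = 9 - (-12)/(-8) = 9 - (-12)*(-1)/8 = 9 - 3*½ = 9 - 3/2 = 15/2)
V = -160 (V = 3 - (-14 - 1*(-177)) = 3 - (-14 + 177) = 3 - 1*163 = 3 - 163 = -160)
N = -277/2 (N = -8 + (-9*29)/2 = -8 + (½)*(-261) = -8 - 261/2 = -277/2 ≈ -138.50)
T = -30 (T = 2*(-2*15/2) = 2*(-15) = -30)
N*T + V = -277/2*(-30) - 160 = 4155 - 160 = 3995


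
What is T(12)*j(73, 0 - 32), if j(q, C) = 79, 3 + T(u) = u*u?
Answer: 11139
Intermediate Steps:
T(u) = -3 + u² (T(u) = -3 + u*u = -3 + u²)
T(12)*j(73, 0 - 32) = (-3 + 12²)*79 = (-3 + 144)*79 = 141*79 = 11139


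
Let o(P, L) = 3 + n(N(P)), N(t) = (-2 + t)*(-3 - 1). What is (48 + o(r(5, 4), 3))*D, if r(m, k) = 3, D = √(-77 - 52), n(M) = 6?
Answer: 57*I*√129 ≈ 647.4*I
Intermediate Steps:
N(t) = 8 - 4*t (N(t) = (-2 + t)*(-4) = 8 - 4*t)
D = I*√129 (D = √(-129) = I*√129 ≈ 11.358*I)
o(P, L) = 9 (o(P, L) = 3 + 6 = 9)
(48 + o(r(5, 4), 3))*D = (48 + 9)*(I*√129) = 57*(I*√129) = 57*I*√129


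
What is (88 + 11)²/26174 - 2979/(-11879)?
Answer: 194398425/310920946 ≈ 0.62523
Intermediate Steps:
(88 + 11)²/26174 - 2979/(-11879) = 99²*(1/26174) - 2979*(-1/11879) = 9801*(1/26174) + 2979/11879 = 9801/26174 + 2979/11879 = 194398425/310920946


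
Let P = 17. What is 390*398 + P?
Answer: 155237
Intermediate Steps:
390*398 + P = 390*398 + 17 = 155220 + 17 = 155237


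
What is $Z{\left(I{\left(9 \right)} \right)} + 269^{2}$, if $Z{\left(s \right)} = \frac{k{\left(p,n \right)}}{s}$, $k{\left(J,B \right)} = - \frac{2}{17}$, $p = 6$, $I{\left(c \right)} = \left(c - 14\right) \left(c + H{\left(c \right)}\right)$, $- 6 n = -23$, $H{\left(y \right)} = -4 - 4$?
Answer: $\frac{6150687}{85} \approx 72361.0$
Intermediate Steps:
$H{\left(y \right)} = -8$ ($H{\left(y \right)} = -4 - 4 = -8$)
$n = \frac{23}{6}$ ($n = \left(- \frac{1}{6}\right) \left(-23\right) = \frac{23}{6} \approx 3.8333$)
$I{\left(c \right)} = \left(-14 + c\right) \left(-8 + c\right)$ ($I{\left(c \right)} = \left(c - 14\right) \left(c - 8\right) = \left(-14 + c\right) \left(-8 + c\right)$)
$k{\left(J,B \right)} = - \frac{2}{17}$ ($k{\left(J,B \right)} = \left(-2\right) \frac{1}{17} = - \frac{2}{17}$)
$Z{\left(s \right)} = - \frac{2}{17 s}$
$Z{\left(I{\left(9 \right)} \right)} + 269^{2} = - \frac{2}{17 \left(112 + 9^{2} - 198\right)} + 269^{2} = - \frac{2}{17 \left(112 + 81 - 198\right)} + 72361 = - \frac{2}{17 \left(-5\right)} + 72361 = \left(- \frac{2}{17}\right) \left(- \frac{1}{5}\right) + 72361 = \frac{2}{85} + 72361 = \frac{6150687}{85}$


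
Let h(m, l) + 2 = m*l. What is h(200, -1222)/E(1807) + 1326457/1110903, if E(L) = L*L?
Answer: 4059705477787/3627374909847 ≈ 1.1192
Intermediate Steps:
E(L) = L²
h(m, l) = -2 + l*m (h(m, l) = -2 + m*l = -2 + l*m)
h(200, -1222)/E(1807) + 1326457/1110903 = (-2 - 1222*200)/(1807²) + 1326457/1110903 = (-2 - 244400)/3265249 + 1326457*(1/1110903) = -244402*1/3265249 + 1326457/1110903 = -244402/3265249 + 1326457/1110903 = 4059705477787/3627374909847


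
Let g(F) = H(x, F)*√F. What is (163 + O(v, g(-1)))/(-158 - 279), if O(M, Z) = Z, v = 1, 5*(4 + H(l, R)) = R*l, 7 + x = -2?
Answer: -163/437 + 11*I/2185 ≈ -0.373 + 0.0050343*I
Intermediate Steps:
x = -9 (x = -7 - 2 = -9)
H(l, R) = -4 + R*l/5 (H(l, R) = -4 + (R*l)/5 = -4 + R*l/5)
g(F) = √F*(-4 - 9*F/5) (g(F) = (-4 + (⅕)*F*(-9))*√F = (-4 - 9*F/5)*√F = √F*(-4 - 9*F/5))
(163 + O(v, g(-1)))/(-158 - 279) = (163 + √(-1)*(-20 - 9*(-1))/5)/(-158 - 279) = (163 + I*(-20 + 9)/5)/(-437) = (163 + (⅕)*I*(-11))*(-1/437) = (163 - 11*I/5)*(-1/437) = -163/437 + 11*I/2185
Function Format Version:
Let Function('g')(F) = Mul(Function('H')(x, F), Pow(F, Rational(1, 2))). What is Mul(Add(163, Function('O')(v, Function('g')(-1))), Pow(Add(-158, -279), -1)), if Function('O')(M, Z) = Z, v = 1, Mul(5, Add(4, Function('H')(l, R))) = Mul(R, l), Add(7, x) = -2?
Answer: Add(Rational(-163, 437), Mul(Rational(11, 2185), I)) ≈ Add(-0.37300, Mul(0.0050343, I))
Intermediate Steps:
x = -9 (x = Add(-7, -2) = -9)
Function('H')(l, R) = Add(-4, Mul(Rational(1, 5), R, l)) (Function('H')(l, R) = Add(-4, Mul(Rational(1, 5), Mul(R, l))) = Add(-4, Mul(Rational(1, 5), R, l)))
Function('g')(F) = Mul(Pow(F, Rational(1, 2)), Add(-4, Mul(Rational(-9, 5), F))) (Function('g')(F) = Mul(Add(-4, Mul(Rational(1, 5), F, -9)), Pow(F, Rational(1, 2))) = Mul(Add(-4, Mul(Rational(-9, 5), F)), Pow(F, Rational(1, 2))) = Mul(Pow(F, Rational(1, 2)), Add(-4, Mul(Rational(-9, 5), F))))
Mul(Add(163, Function('O')(v, Function('g')(-1))), Pow(Add(-158, -279), -1)) = Mul(Add(163, Mul(Rational(1, 5), Pow(-1, Rational(1, 2)), Add(-20, Mul(-9, -1)))), Pow(Add(-158, -279), -1)) = Mul(Add(163, Mul(Rational(1, 5), I, Add(-20, 9))), Pow(-437, -1)) = Mul(Add(163, Mul(Rational(1, 5), I, -11)), Rational(-1, 437)) = Mul(Add(163, Mul(Rational(-11, 5), I)), Rational(-1, 437)) = Add(Rational(-163, 437), Mul(Rational(11, 2185), I))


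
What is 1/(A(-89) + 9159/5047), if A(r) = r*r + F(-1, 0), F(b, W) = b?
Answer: 5047/39981399 ≈ 0.00012623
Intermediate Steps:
A(r) = -1 + r**2 (A(r) = r*r - 1 = r**2 - 1 = -1 + r**2)
1/(A(-89) + 9159/5047) = 1/((-1 + (-89)**2) + 9159/5047) = 1/((-1 + 7921) + 9159*(1/5047)) = 1/(7920 + 9159/5047) = 1/(39981399/5047) = 5047/39981399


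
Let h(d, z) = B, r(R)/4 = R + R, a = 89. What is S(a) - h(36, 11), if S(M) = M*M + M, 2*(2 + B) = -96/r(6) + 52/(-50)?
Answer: 200338/25 ≈ 8013.5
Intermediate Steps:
r(R) = 8*R (r(R) = 4*(R + R) = 4*(2*R) = 8*R)
B = -88/25 (B = -2 + (-96/(8*6) + 52/(-50))/2 = -2 + (-96/48 + 52*(-1/50))/2 = -2 + (-96*1/48 - 26/25)/2 = -2 + (-2 - 26/25)/2 = -2 + (½)*(-76/25) = -2 - 38/25 = -88/25 ≈ -3.5200)
h(d, z) = -88/25
S(M) = M + M² (S(M) = M² + M = M + M²)
S(a) - h(36, 11) = 89*(1 + 89) - 1*(-88/25) = 89*90 + 88/25 = 8010 + 88/25 = 200338/25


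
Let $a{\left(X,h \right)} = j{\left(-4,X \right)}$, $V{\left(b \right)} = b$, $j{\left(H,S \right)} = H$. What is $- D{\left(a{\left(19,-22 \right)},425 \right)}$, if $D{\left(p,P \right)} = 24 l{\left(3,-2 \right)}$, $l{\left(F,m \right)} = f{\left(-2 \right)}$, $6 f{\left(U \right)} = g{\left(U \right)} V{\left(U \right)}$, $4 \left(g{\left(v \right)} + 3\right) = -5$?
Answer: $-34$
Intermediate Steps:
$g{\left(v \right)} = - \frac{17}{4}$ ($g{\left(v \right)} = -3 + \frac{1}{4} \left(-5\right) = -3 - \frac{5}{4} = - \frac{17}{4}$)
$a{\left(X,h \right)} = -4$
$f{\left(U \right)} = - \frac{17 U}{24}$ ($f{\left(U \right)} = \frac{\left(- \frac{17}{4}\right) U}{6} = - \frac{17 U}{24}$)
$l{\left(F,m \right)} = \frac{17}{12}$ ($l{\left(F,m \right)} = \left(- \frac{17}{24}\right) \left(-2\right) = \frac{17}{12}$)
$D{\left(p,P \right)} = 34$ ($D{\left(p,P \right)} = 24 \cdot \frac{17}{12} = 34$)
$- D{\left(a{\left(19,-22 \right)},425 \right)} = \left(-1\right) 34 = -34$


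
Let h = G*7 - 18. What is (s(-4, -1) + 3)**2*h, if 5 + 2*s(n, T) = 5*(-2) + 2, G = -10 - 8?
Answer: -1764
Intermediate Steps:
G = -18
s(n, T) = -13/2 (s(n, T) = -5/2 + (5*(-2) + 2)/2 = -5/2 + (-10 + 2)/2 = -5/2 + (1/2)*(-8) = -5/2 - 4 = -13/2)
h = -144 (h = -18*7 - 18 = -126 - 18 = -144)
(s(-4, -1) + 3)**2*h = (-13/2 + 3)**2*(-144) = (-7/2)**2*(-144) = (49/4)*(-144) = -1764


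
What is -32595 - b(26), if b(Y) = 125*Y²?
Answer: -117095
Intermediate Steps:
-32595 - b(26) = -32595 - 125*26² = -32595 - 125*676 = -32595 - 1*84500 = -32595 - 84500 = -117095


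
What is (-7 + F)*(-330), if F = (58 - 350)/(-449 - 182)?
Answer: 1361250/631 ≈ 2157.3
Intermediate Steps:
F = 292/631 (F = -292/(-631) = -292*(-1/631) = 292/631 ≈ 0.46276)
(-7 + F)*(-330) = (-7 + 292/631)*(-330) = -4125/631*(-330) = 1361250/631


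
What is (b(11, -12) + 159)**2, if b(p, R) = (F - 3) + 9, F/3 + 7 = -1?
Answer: 19881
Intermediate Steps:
F = -24 (F = -21 + 3*(-1) = -21 - 3 = -24)
b(p, R) = -18 (b(p, R) = (-24 - 3) + 9 = -27 + 9 = -18)
(b(11, -12) + 159)**2 = (-18 + 159)**2 = 141**2 = 19881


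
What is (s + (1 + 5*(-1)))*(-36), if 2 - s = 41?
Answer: 1548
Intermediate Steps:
s = -39 (s = 2 - 1*41 = 2 - 41 = -39)
(s + (1 + 5*(-1)))*(-36) = (-39 + (1 + 5*(-1)))*(-36) = (-39 + (1 - 5))*(-36) = (-39 - 4)*(-36) = -43*(-36) = 1548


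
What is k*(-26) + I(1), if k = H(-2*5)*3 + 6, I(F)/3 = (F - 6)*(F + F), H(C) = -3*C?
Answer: -2526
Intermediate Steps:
I(F) = 6*F*(-6 + F) (I(F) = 3*((F - 6)*(F + F)) = 3*((-6 + F)*(2*F)) = 3*(2*F*(-6 + F)) = 6*F*(-6 + F))
k = 96 (k = -(-6)*5*3 + 6 = -3*(-10)*3 + 6 = 30*3 + 6 = 90 + 6 = 96)
k*(-26) + I(1) = 96*(-26) + 6*1*(-6 + 1) = -2496 + 6*1*(-5) = -2496 - 30 = -2526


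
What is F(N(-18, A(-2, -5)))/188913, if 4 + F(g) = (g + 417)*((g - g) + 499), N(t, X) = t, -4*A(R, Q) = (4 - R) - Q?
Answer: 199097/188913 ≈ 1.0539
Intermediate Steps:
A(R, Q) = -1 + Q/4 + R/4 (A(R, Q) = -((4 - R) - Q)/4 = -(4 - Q - R)/4 = -1 + Q/4 + R/4)
F(g) = 208079 + 499*g (F(g) = -4 + (g + 417)*((g - g) + 499) = -4 + (417 + g)*(0 + 499) = -4 + (417 + g)*499 = -4 + (208083 + 499*g) = 208079 + 499*g)
F(N(-18, A(-2, -5)))/188913 = (208079 + 499*(-18))/188913 = (208079 - 8982)*(1/188913) = 199097*(1/188913) = 199097/188913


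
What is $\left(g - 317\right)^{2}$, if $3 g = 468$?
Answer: $25921$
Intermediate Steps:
$g = 156$ ($g = \frac{1}{3} \cdot 468 = 156$)
$\left(g - 317\right)^{2} = \left(156 - 317\right)^{2} = \left(-161\right)^{2} = 25921$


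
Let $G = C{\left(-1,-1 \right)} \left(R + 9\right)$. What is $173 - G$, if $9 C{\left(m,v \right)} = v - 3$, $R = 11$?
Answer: $\frac{1637}{9} \approx 181.89$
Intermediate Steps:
$C{\left(m,v \right)} = - \frac{1}{3} + \frac{v}{9}$ ($C{\left(m,v \right)} = \frac{v - 3}{9} = \frac{-3 + v}{9} = - \frac{1}{3} + \frac{v}{9}$)
$G = - \frac{80}{9}$ ($G = \left(- \frac{1}{3} + \frac{1}{9} \left(-1\right)\right) \left(11 + 9\right) = \left(- \frac{1}{3} - \frac{1}{9}\right) 20 = \left(- \frac{4}{9}\right) 20 = - \frac{80}{9} \approx -8.8889$)
$173 - G = 173 - - \frac{80}{9} = 173 + \frac{80}{9} = \frac{1637}{9}$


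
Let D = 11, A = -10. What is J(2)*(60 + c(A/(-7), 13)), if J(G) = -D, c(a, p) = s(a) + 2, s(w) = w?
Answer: -4884/7 ≈ -697.71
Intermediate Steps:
c(a, p) = 2 + a (c(a, p) = a + 2 = 2 + a)
J(G) = -11 (J(G) = -1*11 = -11)
J(2)*(60 + c(A/(-7), 13)) = -11*(60 + (2 - 10/(-7))) = -11*(60 + (2 - 10*(-⅐))) = -11*(60 + (2 + 10/7)) = -11*(60 + 24/7) = -11*444/7 = -4884/7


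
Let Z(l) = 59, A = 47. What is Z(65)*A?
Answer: 2773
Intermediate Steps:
Z(65)*A = 59*47 = 2773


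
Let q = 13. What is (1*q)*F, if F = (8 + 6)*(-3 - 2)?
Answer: -910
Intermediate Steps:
F = -70 (F = 14*(-5) = -70)
(1*q)*F = (1*13)*(-70) = 13*(-70) = -910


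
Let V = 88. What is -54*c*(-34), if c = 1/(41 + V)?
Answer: 612/43 ≈ 14.233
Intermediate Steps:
c = 1/129 (c = 1/(41 + 88) = 1/129 ≈ 0.0077519)
-54*c*(-34) = -54*1/129*(-34) = -18/43*(-34) = 612/43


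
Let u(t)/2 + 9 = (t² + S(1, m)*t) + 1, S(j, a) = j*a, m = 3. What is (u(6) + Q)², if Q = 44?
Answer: 18496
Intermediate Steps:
S(j, a) = a*j
u(t) = -16 + 2*t² + 6*t (u(t) = -18 + 2*((t² + (3*1)*t) + 1) = -18 + 2*((t² + 3*t) + 1) = -18 + 2*(1 + t² + 3*t) = -18 + (2 + 2*t² + 6*t) = -16 + 2*t² + 6*t)
(u(6) + Q)² = ((-16 + 2*6² + 6*6) + 44)² = ((-16 + 2*36 + 36) + 44)² = ((-16 + 72 + 36) + 44)² = (92 + 44)² = 136² = 18496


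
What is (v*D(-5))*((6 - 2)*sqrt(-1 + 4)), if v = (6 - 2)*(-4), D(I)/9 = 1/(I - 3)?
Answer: 72*sqrt(3) ≈ 124.71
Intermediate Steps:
D(I) = 9/(-3 + I) (D(I) = 9/(I - 3) = 9/(-3 + I))
v = -16 (v = 4*(-4) = -16)
(v*D(-5))*((6 - 2)*sqrt(-1 + 4)) = (-144/(-3 - 5))*((6 - 2)*sqrt(-1 + 4)) = (-144/(-8))*(4*sqrt(3)) = (-144*(-1)/8)*(4*sqrt(3)) = (-16*(-9/8))*(4*sqrt(3)) = 18*(4*sqrt(3)) = 72*sqrt(3)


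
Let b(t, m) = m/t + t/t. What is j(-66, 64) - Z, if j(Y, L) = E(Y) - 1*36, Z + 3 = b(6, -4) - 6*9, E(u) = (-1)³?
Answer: 59/3 ≈ 19.667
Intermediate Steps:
E(u) = -1
b(t, m) = 1 + m/t (b(t, m) = m/t + 1 = 1 + m/t)
Z = -170/3 (Z = -3 + ((-4 + 6)/6 - 6*9) = -3 + ((⅙)*2 - 54) = -3 + (⅓ - 54) = -3 - 161/3 = -170/3 ≈ -56.667)
j(Y, L) = -37 (j(Y, L) = -1 - 1*36 = -1 - 36 = -37)
j(-66, 64) - Z = -37 - 1*(-170/3) = -37 + 170/3 = 59/3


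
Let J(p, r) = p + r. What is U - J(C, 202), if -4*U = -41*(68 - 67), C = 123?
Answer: -1259/4 ≈ -314.75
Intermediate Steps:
U = 41/4 (U = -(-41)*(68 - 67)/4 = -(-41)/4 = -1/4*(-41) = 41/4 ≈ 10.250)
U - J(C, 202) = 41/4 - (123 + 202) = 41/4 - 1*325 = 41/4 - 325 = -1259/4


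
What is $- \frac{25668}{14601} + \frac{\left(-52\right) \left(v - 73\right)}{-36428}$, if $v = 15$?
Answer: $- \frac{2631910}{1429799} \approx -1.8408$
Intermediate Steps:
$- \frac{25668}{14601} + \frac{\left(-52\right) \left(v - 73\right)}{-36428} = - \frac{25668}{14601} + \frac{\left(-52\right) \left(15 - 73\right)}{-36428} = \left(-25668\right) \frac{1}{14601} + \left(-52\right) \left(-58\right) \left(- \frac{1}{36428}\right) = - \frac{276}{157} + 3016 \left(- \frac{1}{36428}\right) = - \frac{276}{157} - \frac{754}{9107} = - \frac{2631910}{1429799}$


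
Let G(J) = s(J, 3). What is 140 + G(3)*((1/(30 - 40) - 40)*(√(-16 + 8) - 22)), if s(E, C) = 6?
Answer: 27166/5 - 2406*I*√2/5 ≈ 5433.2 - 680.52*I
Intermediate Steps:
G(J) = 6
140 + G(3)*((1/(30 - 40) - 40)*(√(-16 + 8) - 22)) = 140 + 6*((1/(30 - 40) - 40)*(√(-16 + 8) - 22)) = 140 + 6*((1/(-10) - 40)*(√(-8) - 22)) = 140 + 6*((-⅒ - 40)*(2*I*√2 - 22)) = 140 + 6*(-401*(-22 + 2*I*√2)/10) = 140 + 6*(4411/5 - 401*I*√2/5) = 140 + (26466/5 - 2406*I*√2/5) = 27166/5 - 2406*I*√2/5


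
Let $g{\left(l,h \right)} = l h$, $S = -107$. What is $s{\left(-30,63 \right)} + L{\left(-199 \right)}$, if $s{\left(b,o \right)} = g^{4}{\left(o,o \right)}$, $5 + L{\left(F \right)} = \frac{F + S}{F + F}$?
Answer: $\frac{49383000273235837}{199} \approx 2.4816 \cdot 10^{14}$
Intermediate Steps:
$L{\left(F \right)} = -5 + \frac{-107 + F}{2 F}$ ($L{\left(F \right)} = -5 + \frac{F - 107}{F + F} = -5 + \frac{-107 + F}{2 F}$)
$g{\left(l,h \right)} = h l$
$s{\left(b,o \right)} = o^{8}$ ($s{\left(b,o \right)} = \left(o o\right)^{4} = \left(o^{2}\right)^{4} = o^{8}$)
$s{\left(-30,63 \right)} + L{\left(-199 \right)} = 63^{8} + \frac{-107 - -1791}{2 \left(-199\right)} = 248155780267521 + \frac{1}{2} \left(- \frac{1}{199}\right) \left(-107 + 1791\right) = 248155780267521 + \frac{1}{2} \left(- \frac{1}{199}\right) 1684 = 248155780267521 - \frac{842}{199} = \frac{49383000273235837}{199}$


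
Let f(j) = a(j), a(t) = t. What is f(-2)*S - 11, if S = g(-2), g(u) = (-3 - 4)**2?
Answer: -109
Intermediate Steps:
g(u) = 49 (g(u) = (-7)**2 = 49)
S = 49
f(j) = j
f(-2)*S - 11 = -2*49 - 11 = -98 - 11 = -109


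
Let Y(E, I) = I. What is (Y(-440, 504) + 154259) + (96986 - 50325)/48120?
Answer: 7447242221/48120 ≈ 1.5476e+5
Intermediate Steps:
(Y(-440, 504) + 154259) + (96986 - 50325)/48120 = (504 + 154259) + (96986 - 50325)/48120 = 154763 + 46661*(1/48120) = 154763 + 46661/48120 = 7447242221/48120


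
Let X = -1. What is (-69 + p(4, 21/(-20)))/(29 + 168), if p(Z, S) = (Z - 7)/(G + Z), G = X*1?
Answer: -70/197 ≈ -0.35533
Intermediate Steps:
G = -1 (G = -1*1 = -1)
p(Z, S) = (-7 + Z)/(-1 + Z) (p(Z, S) = (Z - 7)/(-1 + Z) = (-7 + Z)/(-1 + Z))
(-69 + p(4, 21/(-20)))/(29 + 168) = (-69 + (-7 + 4)/(-1 + 4))/(29 + 168) = (-69 - 3/3)/197 = (-69 + (1/3)*(-3))*(1/197) = (-69 - 1)*(1/197) = -70*1/197 = -70/197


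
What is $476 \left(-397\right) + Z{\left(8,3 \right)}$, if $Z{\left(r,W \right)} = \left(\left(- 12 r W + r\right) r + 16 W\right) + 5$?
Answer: $-191159$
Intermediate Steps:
$Z{\left(r,W \right)} = 5 + 16 W + r \left(r - 12 W r\right)$ ($Z{\left(r,W \right)} = \left(\left(- 12 W r + r\right) r + 16 W\right) + 5 = \left(\left(r - 12 W r\right) r + 16 W\right) + 5 = \left(r \left(r - 12 W r\right) + 16 W\right) + 5 = \left(16 W + r \left(r - 12 W r\right)\right) + 5 = 5 + 16 W + r \left(r - 12 W r\right)$)
$476 \left(-397\right) + Z{\left(8,3 \right)} = 476 \left(-397\right) + \left(5 + 8^{2} + 16 \cdot 3 - 36 \cdot 8^{2}\right) = -188972 + \left(5 + 64 + 48 - 36 \cdot 64\right) = -188972 + \left(5 + 64 + 48 - 2304\right) = -188972 - 2187 = -191159$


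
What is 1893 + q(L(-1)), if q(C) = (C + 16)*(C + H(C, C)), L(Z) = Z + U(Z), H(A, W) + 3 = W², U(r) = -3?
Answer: 2001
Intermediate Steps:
H(A, W) = -3 + W²
L(Z) = -3 + Z (L(Z) = Z - 3 = -3 + Z)
q(C) = (16 + C)*(-3 + C + C²) (q(C) = (C + 16)*(C + (-3 + C²)) = (16 + C)*(-3 + C + C²))
1893 + q(L(-1)) = 1893 + (-48 + (-3 - 1)³ + 13*(-3 - 1) + 17*(-3 - 1)²) = 1893 + (-48 + (-4)³ + 13*(-4) + 17*(-4)²) = 1893 + (-48 - 64 - 52 + 17*16) = 1893 + (-48 - 64 - 52 + 272) = 1893 + 108 = 2001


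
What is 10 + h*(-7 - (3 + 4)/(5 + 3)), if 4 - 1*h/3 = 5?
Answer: 269/8 ≈ 33.625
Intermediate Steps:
h = -3 (h = 12 - 3*5 = 12 - 15 = -3)
10 + h*(-7 - (3 + 4)/(5 + 3)) = 10 - 3*(-7 - (3 + 4)/(5 + 3)) = 10 - 3*(-7 - 7/8) = 10 - 3*(-63/8) = 10 + 189/8 = 269/8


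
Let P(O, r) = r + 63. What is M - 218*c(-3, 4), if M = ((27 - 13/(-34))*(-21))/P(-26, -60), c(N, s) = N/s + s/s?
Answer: -4185/17 ≈ -246.18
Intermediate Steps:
c(N, s) = 1 + N/s (c(N, s) = N/s + 1 = 1 + N/s)
P(O, r) = 63 + r
M = -6517/34 (M = ((27 - 13/(-34))*(-21))/(63 - 60) = ((27 - 13*(-1/34))*(-21))/3 = ((27 + 13/34)*(-21))*(⅓) = ((931/34)*(-21))*(⅓) = -19551/34*⅓ = -6517/34 ≈ -191.68)
M - 218*c(-3, 4) = -6517/34 - 218*(-3 + 4)/4 = -6517/34 - 109/2 = -4185/17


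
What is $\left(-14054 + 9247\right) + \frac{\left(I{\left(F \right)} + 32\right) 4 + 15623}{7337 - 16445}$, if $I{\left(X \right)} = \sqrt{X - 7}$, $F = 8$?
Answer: $- \frac{1904257}{396} \approx -4808.7$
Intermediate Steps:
$I{\left(X \right)} = \sqrt{-7 + X}$
$\left(-14054 + 9247\right) + \frac{\left(I{\left(F \right)} + 32\right) 4 + 15623}{7337 - 16445} = \left(-14054 + 9247\right) + \frac{\left(\sqrt{-7 + 8} + 32\right) 4 + 15623}{7337 - 16445} = -4807 + \frac{\left(\sqrt{1} + 32\right) 4 + 15623}{-9108} = -4807 + \left(\left(1 + 32\right) 4 + 15623\right) \left(- \frac{1}{9108}\right) = -4807 + \left(33 \cdot 4 + 15623\right) \left(- \frac{1}{9108}\right) = -4807 + \left(132 + 15623\right) \left(- \frac{1}{9108}\right) = -4807 + 15755 \left(- \frac{1}{9108}\right) = -4807 - \frac{685}{396} = - \frac{1904257}{396}$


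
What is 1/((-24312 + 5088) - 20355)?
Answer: -1/39579 ≈ -2.5266e-5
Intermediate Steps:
1/((-24312 + 5088) - 20355) = 1/(-19224 - 20355) = 1/(-39579) = -1/39579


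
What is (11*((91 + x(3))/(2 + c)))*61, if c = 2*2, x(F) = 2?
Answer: 20801/2 ≈ 10401.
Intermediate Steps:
c = 4
(11*((91 + x(3))/(2 + c)))*61 = (11*((91 + 2)/(2 + 4)))*61 = (11*(93/6))*61 = (11*(93*(⅙)))*61 = (11*(31/2))*61 = (341/2)*61 = 20801/2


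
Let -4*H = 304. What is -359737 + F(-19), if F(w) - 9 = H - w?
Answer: -359785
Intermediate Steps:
H = -76 (H = -¼*304 = -76)
F(w) = -67 - w (F(w) = 9 + (-76 - w) = -67 - w)
-359737 + F(-19) = -359737 + (-67 - 1*(-19)) = -359737 + (-67 + 19) = -359737 - 48 = -359785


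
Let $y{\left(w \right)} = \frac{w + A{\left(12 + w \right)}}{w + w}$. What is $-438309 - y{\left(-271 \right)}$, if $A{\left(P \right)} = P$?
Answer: $- \frac{118782004}{271} \approx -4.3831 \cdot 10^{5}$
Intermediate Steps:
$y{\left(w \right)} = \frac{12 + 2 w}{2 w}$ ($y{\left(w \right)} = \frac{w + \left(12 + w\right)}{w + w} = \frac{12 + 2 w}{2 w}$)
$-438309 - y{\left(-271 \right)} = -438309 - \frac{6 - 271}{-271} = -438309 - \left(- \frac{1}{271}\right) \left(-265\right) = -438309 - \frac{265}{271} = - \frac{118782004}{271}$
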